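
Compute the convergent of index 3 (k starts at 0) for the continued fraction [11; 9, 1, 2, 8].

Using pₖ = aₖpₖ₋₁ + pₖ₋₂, qₖ = aₖqₖ₋₁ + qₖ₋₂ (with p₋₁=1, p₋₂=0, q₋₁=0, q₋₂=1):
  k=0: a=11, p=11, q=1
  k=1: a=9, p=100, q=9
  k=2: a=1, p=111, q=10
  k=3: a=2, p=322, q=29

322/29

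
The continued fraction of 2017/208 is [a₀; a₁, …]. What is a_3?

2017 = 9·208 + 145   →  a_0 = 9
208 = 1·145 + 63   →  a_1 = 1
145 = 2·63 + 19   →  a_2 = 2
63 = 3·19 + 6   →  a_3 = 3

3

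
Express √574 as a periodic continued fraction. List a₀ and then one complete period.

[23; 1, 22, 1, 46]

a₀ = ⌊√574⌋ = 23.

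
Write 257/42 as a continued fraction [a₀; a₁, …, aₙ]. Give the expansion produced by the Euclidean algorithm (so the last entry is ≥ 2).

257 = 6×42 + 5
42 = 8×5 + 2
5 = 2×2 + 1
2 = 2×1 + 0  (stop)
So 257/42 = [6; 8, 2, 2].

[6; 8, 2, 2]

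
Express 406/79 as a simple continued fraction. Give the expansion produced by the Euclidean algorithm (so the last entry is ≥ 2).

406 = 5·79 + 11
79 = 7·11 + 2
11 = 5·2 + 1
2 = 2·1 + 0  (stop)
So 406/79 = [5; 7, 5, 2].

[5; 7, 5, 2]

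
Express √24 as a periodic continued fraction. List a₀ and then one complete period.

a₀ = ⌊√24⌋ = 4.
With m₀=0, d₀=1 and mₖ₊₁ = dₖaₖ − mₖ, dₖ₊₁ = (n − mₖ₊₁²)/dₖ, aₖ₊₁ = ⌊(a₀+mₖ₊₁)/dₖ₊₁⌋:
  k=1: m=4, d=8, a=1
  k=2: m=4, d=1, a=8
d=1 and a=2a₀=8 at k=2, so the next step gives (m, d) = (4, 8) again — its k=1 value — and the period has length 2.

[4; 1, 8]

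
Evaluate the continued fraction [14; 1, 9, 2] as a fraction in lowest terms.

313/21

Using pₖ = aₖpₖ₋₁ + pₖ₋₂ and qₖ = aₖqₖ₋₁ + qₖ₋₂:
  k=0: a=14, p=14, q=1
  k=1: a=1, p=15, q=1
  k=2: a=9, p=149, q=10
  k=3: a=2, p=313, q=21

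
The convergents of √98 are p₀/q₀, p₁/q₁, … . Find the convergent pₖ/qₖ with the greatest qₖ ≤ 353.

1970/199

√98 = [9; 1, 8, 1, 18, …] (period length 4).
Convergents:
  p_0/q_0 = 9/1
  p_1/q_1 = 10/1
  p_2/q_2 = 89/9
  p_3/q_3 = 99/10
  p_4/q_4 = 1871/189
  p_5/q_5 = 1970/199
  p_6/q_6 = 17631/1781
q_5 = 199 ≤ 353 < 1781 = q_6, so the answer is 1970/199.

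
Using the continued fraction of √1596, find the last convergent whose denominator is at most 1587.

63081/1579

√1596 = [39; 1, 18, 1, 78, …] (period length 4).
Convergents:
  p_0/q_0 = 39/1
  p_1/q_1 = 40/1
  p_2/q_2 = 759/19
  p_3/q_3 = 799/20
  p_4/q_4 = 63081/1579
  p_5/q_5 = 63880/1599
q_4 = 1579 ≤ 1587 < 1599 = q_5, so the answer is 63081/1579.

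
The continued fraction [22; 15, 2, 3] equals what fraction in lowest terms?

2383/108

Using pₖ = aₖpₖ₋₁ + pₖ₋₂ and qₖ = aₖqₖ₋₁ + qₖ₋₂:
  k=0: a=22, p=22, q=1
  k=1: a=15, p=331, q=15
  k=2: a=2, p=684, q=31
  k=3: a=3, p=2383, q=108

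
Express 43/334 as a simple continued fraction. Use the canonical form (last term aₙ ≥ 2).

[0; 7, 1, 3, 3, 3]

43 = 0·334 + 43
334 = 7·43 + 33
43 = 1·33 + 10
33 = 3·10 + 3
10 = 3·3 + 1
3 = 3·1 + 0  (stop)
So 43/334 = [0; 7, 1, 3, 3, 3].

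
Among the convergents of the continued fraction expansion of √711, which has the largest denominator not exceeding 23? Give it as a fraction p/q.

80/3

√711 = [26; 1, 1, 1, 52, …] (period length 4).
Convergents:
  p_0/q_0 = 26/1
  p_1/q_1 = 27/1
  p_2/q_2 = 53/2
  p_3/q_3 = 80/3
  p_4/q_4 = 4213/158
q_3 = 3 ≤ 23 < 158 = q_4, so the answer is 80/3.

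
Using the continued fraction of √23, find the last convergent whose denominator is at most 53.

√23 = [4; 1, 3, 1, 8, …] (period length 4).
Convergents:
  p_0/q_0 = 4/1
  p_1/q_1 = 5/1
  p_2/q_2 = 19/4
  p_3/q_3 = 24/5
  p_4/q_4 = 211/44
  p_5/q_5 = 235/49
  p_6/q_6 = 916/191
q_5 = 49 ≤ 53 < 191 = q_6, so the answer is 235/49.

235/49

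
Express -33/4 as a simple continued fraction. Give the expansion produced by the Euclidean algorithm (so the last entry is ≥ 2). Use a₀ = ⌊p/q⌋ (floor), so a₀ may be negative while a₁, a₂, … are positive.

[-9; 1, 3]

-33 = -9×4 + 3
4 = 1×3 + 1
3 = 3×1 + 0  (stop)
So -33/4 = [-9; 1, 3].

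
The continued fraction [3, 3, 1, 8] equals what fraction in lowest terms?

114/35

Using pₖ = aₖpₖ₋₁ + pₖ₋₂ and qₖ = aₖqₖ₋₁ + qₖ₋₂:
  k=0: a=3, p=3, q=1
  k=1: a=3, p=10, q=3
  k=2: a=1, p=13, q=4
  k=3: a=8, p=114, q=35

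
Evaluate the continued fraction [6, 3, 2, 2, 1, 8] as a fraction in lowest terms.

1315/209

Using pₖ = aₖpₖ₋₁ + pₖ₋₂ and qₖ = aₖqₖ₋₁ + qₖ₋₂:
  k=0: a=6, p=6, q=1
  k=1: a=3, p=19, q=3
  k=2: a=2, p=44, q=7
  k=3: a=2, p=107, q=17
  k=4: a=1, p=151, q=24
  k=5: a=8, p=1315, q=209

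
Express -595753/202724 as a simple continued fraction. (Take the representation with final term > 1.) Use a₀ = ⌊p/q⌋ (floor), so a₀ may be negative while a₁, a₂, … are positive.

-595753 = -3×202724 + 12419
202724 = 16×12419 + 4020
12419 = 3×4020 + 359
4020 = 11×359 + 71
359 = 5×71 + 4
71 = 17×4 + 3
4 = 1×3 + 1
3 = 3×1 + 0  (stop)
So -595753/202724 = [-3; 16, 3, 11, 5, 17, 1, 3].

[-3; 16, 3, 11, 5, 17, 1, 3]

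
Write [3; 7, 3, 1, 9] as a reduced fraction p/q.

Fold from the inside: start with 9/1.
  1 + 1/9 = 10/9
  3 + 9/10 = 39/10
  7 + 10/39 = 283/39
  3 + 39/283 = 888/283

888/283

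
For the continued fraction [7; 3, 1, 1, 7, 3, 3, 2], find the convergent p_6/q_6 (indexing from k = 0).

4013/551

Using pₖ = aₖpₖ₋₁ + pₖ₋₂, qₖ = aₖqₖ₋₁ + qₖ₋₂ (with p₋₁=1, p₋₂=0, q₋₁=0, q₋₂=1):
  k=0: a=7, p=7, q=1
  k=1: a=3, p=22, q=3
  k=2: a=1, p=29, q=4
  k=3: a=1, p=51, q=7
  k=4: a=7, p=386, q=53
  k=5: a=3, p=1209, q=166
  k=6: a=3, p=4013, q=551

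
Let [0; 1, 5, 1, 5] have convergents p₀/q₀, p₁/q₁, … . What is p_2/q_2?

Using pₖ = aₖpₖ₋₁ + pₖ₋₂, qₖ = aₖqₖ₋₁ + qₖ₋₂ (with p₋₁=1, p₋₂=0, q₋₁=0, q₋₂=1):
  k=0: a=0, p=0, q=1
  k=1: a=1, p=1, q=1
  k=2: a=5, p=5, q=6

5/6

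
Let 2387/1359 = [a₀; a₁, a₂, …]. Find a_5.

5

2387 = 1·1359 + 1028   →  a_0 = 1
1359 = 1·1028 + 331   →  a_1 = 1
1028 = 3·331 + 35   →  a_2 = 3
331 = 9·35 + 16   →  a_3 = 9
35 = 2·16 + 3   →  a_4 = 2
16 = 5·3 + 1   →  a_5 = 5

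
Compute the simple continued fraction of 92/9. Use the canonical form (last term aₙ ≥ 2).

92 = 10×9 + 2
9 = 4×2 + 1
2 = 2×1 + 0  (stop)
So 92/9 = [10; 4, 2].

[10; 4, 2]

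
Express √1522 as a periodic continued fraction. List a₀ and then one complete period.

[39; 78]

a₀ = ⌊√1522⌋ = 39.
With m₀=0, d₀=1 and mₖ₊₁ = dₖaₖ − mₖ, dₖ₊₁ = (n − mₖ₊₁²)/dₖ, aₖ₊₁ = ⌊(a₀+mₖ₊₁)/dₖ₊₁⌋:
  k=1: m=39, d=1, a=78
d=1 and a=2a₀=78 at k=1, so the next step gives (m, d) = (39, 1) again — its k=1 value — and the period has length 1.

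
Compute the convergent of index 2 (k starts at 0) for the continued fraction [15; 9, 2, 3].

Using pₖ = aₖpₖ₋₁ + pₖ₋₂, qₖ = aₖqₖ₋₁ + qₖ₋₂ (with p₋₁=1, p₋₂=0, q₋₁=0, q₋₂=1):
  k=0: a=15, p=15, q=1
  k=1: a=9, p=136, q=9
  k=2: a=2, p=287, q=19

287/19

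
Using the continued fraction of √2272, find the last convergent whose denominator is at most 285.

√2272 = [47; 1, 1, 1, 94, …] (period length 4).
Convergents:
  p_0/q_0 = 47/1
  p_1/q_1 = 48/1
  p_2/q_2 = 95/2
  p_3/q_3 = 143/3
  p_4/q_4 = 13537/284
  p_5/q_5 = 13680/287
q_4 = 284 ≤ 285 < 287 = q_5, so the answer is 13537/284.

13537/284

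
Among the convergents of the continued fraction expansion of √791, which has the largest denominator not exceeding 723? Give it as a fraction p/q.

12628/449

√791 = [28; 8, 56, …] (period length 2).
Convergents:
  p_0/q_0 = 28/1
  p_1/q_1 = 225/8
  p_2/q_2 = 12628/449
  p_3/q_3 = 101249/3600
q_2 = 449 ≤ 723 < 3600 = q_3, so the answer is 12628/449.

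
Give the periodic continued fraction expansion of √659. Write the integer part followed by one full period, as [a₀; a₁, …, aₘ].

[25; 1, 2, 25, 2, 1, 50]

a₀ = ⌊√659⌋ = 25.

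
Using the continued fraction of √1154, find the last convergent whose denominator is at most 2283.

√1154 = [33; 1, 32, 1, 66, …] (period length 4).
Convergents:
  p_0/q_0 = 33/1
  p_1/q_1 = 34/1
  p_2/q_2 = 1121/33
  p_3/q_3 = 1155/34
  p_4/q_4 = 77351/2277
  p_5/q_5 = 78506/2311
q_4 = 2277 ≤ 2283 < 2311 = q_5, so the answer is 77351/2277.

77351/2277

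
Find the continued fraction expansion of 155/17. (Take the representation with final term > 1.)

[9; 8, 2]

155 = 9*17 + 2
17 = 8*2 + 1
2 = 2*1 + 0  (stop)
So 155/17 = [9; 8, 2].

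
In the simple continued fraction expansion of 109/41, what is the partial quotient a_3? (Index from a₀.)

109 = 2·41 + 27   →  a_0 = 2
41 = 1·27 + 14   →  a_1 = 1
27 = 1·14 + 13   →  a_2 = 1
14 = 1·13 + 1   →  a_3 = 1

1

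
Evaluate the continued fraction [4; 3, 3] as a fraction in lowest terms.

Fold from the inside: start with 3/1.
  3 + 1/3 = 10/3
  4 + 3/10 = 43/10

43/10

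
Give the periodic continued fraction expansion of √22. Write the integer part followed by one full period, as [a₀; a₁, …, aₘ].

[4; 1, 2, 4, 2, 1, 8]

a₀ = ⌊√22⌋ = 4.
With m₀=0, d₀=1 and mₖ₊₁ = dₖaₖ − mₖ, dₖ₊₁ = (n − mₖ₊₁²)/dₖ, aₖ₊₁ = ⌊(a₀+mₖ₊₁)/dₖ₊₁⌋:
  k=1: m=4, d=6, a=1
  k=2: m=2, d=3, a=2
  k=3: m=4, d=2, a=4
  k=4: m=4, d=3, a=2
  k=5: m=2, d=6, a=1
  k=6: m=4, d=1, a=8
d=1 and a=2a₀=8 at k=6, so the next step gives (m, d) = (4, 6) again — its k=1 value — and the period has length 6.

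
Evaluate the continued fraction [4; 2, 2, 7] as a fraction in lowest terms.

163/37

Fold from the inside: start with 7/1.
  2 + 1/7 = 15/7
  2 + 7/15 = 37/15
  4 + 15/37 = 163/37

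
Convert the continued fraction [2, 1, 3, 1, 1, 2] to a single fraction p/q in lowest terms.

64/23

Fold from the inside: start with 2/1.
  1 + 1/2 = 3/2
  1 + 2/3 = 5/3
  3 + 3/5 = 18/5
  1 + 5/18 = 23/18
  2 + 18/23 = 64/23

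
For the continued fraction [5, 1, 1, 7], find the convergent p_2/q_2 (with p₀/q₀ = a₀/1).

Using pₖ = aₖpₖ₋₁ + pₖ₋₂, qₖ = aₖqₖ₋₁ + qₖ₋₂ (with p₋₁=1, p₋₂=0, q₋₁=0, q₋₂=1):
  k=0: a=5, p=5, q=1
  k=1: a=1, p=6, q=1
  k=2: a=1, p=11, q=2

11/2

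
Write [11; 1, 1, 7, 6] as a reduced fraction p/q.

Fold from the inside: start with 6/1.
  7 + 1/6 = 43/6
  1 + 6/43 = 49/43
  1 + 43/49 = 92/49
  11 + 49/92 = 1061/92

1061/92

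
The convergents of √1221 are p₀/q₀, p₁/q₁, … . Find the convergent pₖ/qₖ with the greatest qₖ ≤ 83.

√1221 = [34; 1, 16, 2, 16, 1, 68, …] (period length 6).
Convergents:
  p_0/q_0 = 34/1
  p_1/q_1 = 35/1
  p_2/q_2 = 594/17
  p_3/q_3 = 1223/35
  p_4/q_4 = 20162/577
q_3 = 35 ≤ 83 < 577 = q_4, so the answer is 1223/35.

1223/35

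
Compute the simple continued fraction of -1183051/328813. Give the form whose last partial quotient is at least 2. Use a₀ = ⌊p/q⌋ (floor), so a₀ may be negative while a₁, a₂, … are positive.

[-4; 2, 2, 19, 16, 11, 19]

-1183051 = -4*328813 + 132201
328813 = 2*132201 + 64411
132201 = 2*64411 + 3379
64411 = 19*3379 + 210
3379 = 16*210 + 19
210 = 11*19 + 1
19 = 19*1 + 0  (stop)
So -1183051/328813 = [-4; 2, 2, 19, 16, 11, 19].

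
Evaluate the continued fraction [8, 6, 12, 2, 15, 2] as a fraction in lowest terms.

39663/4858

Using pₖ = aₖpₖ₋₁ + pₖ₋₂ and qₖ = aₖqₖ₋₁ + qₖ₋₂:
  k=0: a=8, p=8, q=1
  k=1: a=6, p=49, q=6
  k=2: a=12, p=596, q=73
  k=3: a=2, p=1241, q=152
  k=4: a=15, p=19211, q=2353
  k=5: a=2, p=39663, q=4858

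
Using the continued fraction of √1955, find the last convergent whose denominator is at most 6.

√1955 = [44; 4, 1, 1, 1, 4, 88, …] (period length 6).
Convergents:
  p_0/q_0 = 44/1
  p_1/q_1 = 177/4
  p_2/q_2 = 221/5
  p_3/q_3 = 398/9
q_2 = 5 ≤ 6 < 9 = q_3, so the answer is 221/5.

221/5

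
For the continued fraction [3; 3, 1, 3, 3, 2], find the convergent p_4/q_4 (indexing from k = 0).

Using pₖ = aₖpₖ₋₁ + pₖ₋₂, qₖ = aₖqₖ₋₁ + qₖ₋₂ (with p₋₁=1, p₋₂=0, q₋₁=0, q₋₂=1):
  k=0: a=3, p=3, q=1
  k=1: a=3, p=10, q=3
  k=2: a=1, p=13, q=4
  k=3: a=3, p=49, q=15
  k=4: a=3, p=160, q=49

160/49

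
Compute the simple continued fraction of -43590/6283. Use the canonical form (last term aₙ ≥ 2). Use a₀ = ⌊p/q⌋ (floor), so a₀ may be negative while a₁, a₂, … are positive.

[-7; 16, 14, 2, 13]

-43590 = -7·6283 + 391
6283 = 16·391 + 27
391 = 14·27 + 13
27 = 2·13 + 1
13 = 13·1 + 0  (stop)
So -43590/6283 = [-7; 16, 14, 2, 13].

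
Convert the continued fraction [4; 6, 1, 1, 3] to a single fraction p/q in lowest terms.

191/46

Fold from the inside: start with 3/1.
  1 + 1/3 = 4/3
  1 + 3/4 = 7/4
  6 + 4/7 = 46/7
  4 + 7/46 = 191/46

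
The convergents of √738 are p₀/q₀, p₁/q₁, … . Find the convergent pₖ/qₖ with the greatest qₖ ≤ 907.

√738 = [27; 6, 54, …] (period length 2).
Convergents:
  p_0/q_0 = 27/1
  p_1/q_1 = 163/6
  p_2/q_2 = 8829/325
  p_3/q_3 = 53137/1956
q_2 = 325 ≤ 907 < 1956 = q_3, so the answer is 8829/325.

8829/325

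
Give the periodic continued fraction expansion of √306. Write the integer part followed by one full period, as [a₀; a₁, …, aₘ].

a₀ = ⌊√306⌋ = 17.
With m₀=0, d₀=1 and mₖ₊₁ = dₖaₖ − mₖ, dₖ₊₁ = (n − mₖ₊₁²)/dₖ, aₖ₊₁ = ⌊(a₀+mₖ₊₁)/dₖ₊₁⌋:
  k=1: m=17, d=17, a=2
  k=2: m=17, d=1, a=34
d=1 and a=2a₀=34 at k=2, so the next step gives (m, d) = (17, 17) again — its k=1 value — and the period has length 2.

[17; 2, 34]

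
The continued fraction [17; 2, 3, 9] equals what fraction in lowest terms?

Fold from the inside: start with 9/1.
  3 + 1/9 = 28/9
  2 + 9/28 = 65/28
  17 + 28/65 = 1133/65

1133/65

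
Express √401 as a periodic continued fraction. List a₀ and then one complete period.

a₀ = ⌊√401⌋ = 20.

[20; 40]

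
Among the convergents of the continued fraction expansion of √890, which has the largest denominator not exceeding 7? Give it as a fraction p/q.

179/6

√890 = [29; 1, 4, 1, 58, …] (period length 4).
Convergents:
  p_0/q_0 = 29/1
  p_1/q_1 = 30/1
  p_2/q_2 = 149/5
  p_3/q_3 = 179/6
  p_4/q_4 = 10531/353
q_3 = 6 ≤ 7 < 353 = q_4, so the answer is 179/6.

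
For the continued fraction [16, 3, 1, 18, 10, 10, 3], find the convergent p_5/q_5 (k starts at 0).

123769/7615

Using pₖ = aₖpₖ₋₁ + pₖ₋₂, qₖ = aₖqₖ₋₁ + qₖ₋₂ (with p₋₁=1, p₋₂=0, q₋₁=0, q₋₂=1):
  k=0: a=16, p=16, q=1
  k=1: a=3, p=49, q=3
  k=2: a=1, p=65, q=4
  k=3: a=18, p=1219, q=75
  k=4: a=10, p=12255, q=754
  k=5: a=10, p=123769, q=7615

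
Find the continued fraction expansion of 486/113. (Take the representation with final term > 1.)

486 = 4*113 + 34
113 = 3*34 + 11
34 = 3*11 + 1
11 = 11*1 + 0  (stop)
So 486/113 = [4; 3, 3, 11].

[4; 3, 3, 11]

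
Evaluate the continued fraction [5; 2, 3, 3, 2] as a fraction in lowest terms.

Using pₖ = aₖpₖ₋₁ + pₖ₋₂ and qₖ = aₖqₖ₋₁ + qₖ₋₂:
  k=0: a=5, p=5, q=1
  k=1: a=2, p=11, q=2
  k=2: a=3, p=38, q=7
  k=3: a=3, p=125, q=23
  k=4: a=2, p=288, q=53

288/53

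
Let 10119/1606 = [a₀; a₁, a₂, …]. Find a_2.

3

10119 = 6·1606 + 483   →  a_0 = 6
1606 = 3·483 + 157   →  a_1 = 3
483 = 3·157 + 12   →  a_2 = 3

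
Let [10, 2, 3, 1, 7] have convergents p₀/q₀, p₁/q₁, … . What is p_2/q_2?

Using pₖ = aₖpₖ₋₁ + pₖ₋₂, qₖ = aₖqₖ₋₁ + qₖ₋₂ (with p₋₁=1, p₋₂=0, q₋₁=0, q₋₂=1):
  k=0: a=10, p=10, q=1
  k=1: a=2, p=21, q=2
  k=2: a=3, p=73, q=7

73/7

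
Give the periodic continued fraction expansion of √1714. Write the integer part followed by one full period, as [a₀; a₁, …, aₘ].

[41; 2, 2, 82]

a₀ = ⌊√1714⌋ = 41.
With m₀=0, d₀=1 and mₖ₊₁ = dₖaₖ − mₖ, dₖ₊₁ = (n − mₖ₊₁²)/dₖ, aₖ₊₁ = ⌊(a₀+mₖ₊₁)/dₖ₊₁⌋:
  k=1: m=41, d=33, a=2
  k=2: m=25, d=33, a=2
  k=3: m=41, d=1, a=82
d=1 and a=2a₀=82 at k=3, so the next step gives (m, d) = (41, 33) again — its k=1 value — and the period has length 3.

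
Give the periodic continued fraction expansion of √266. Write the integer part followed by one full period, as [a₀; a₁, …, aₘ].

a₀ = ⌊√266⌋ = 16.
With m₀=0, d₀=1 and mₖ₊₁ = dₖaₖ − mₖ, dₖ₊₁ = (n − mₖ₊₁²)/dₖ, aₖ₊₁ = ⌊(a₀+mₖ₊₁)/dₖ₊₁⌋:
  k=1: m=16, d=10, a=3
  k=2: m=14, d=7, a=4
  k=3: m=14, d=10, a=3
  k=4: m=16, d=1, a=32
d=1 and a=2a₀=32 at k=4, so the next step gives (m, d) = (16, 10) again — its k=1 value — and the period has length 4.

[16; 3, 4, 3, 32]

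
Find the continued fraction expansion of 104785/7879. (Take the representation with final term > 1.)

[13; 3, 2, 1, 13, 8, 7]

104785 = 13*7879 + 2358
7879 = 3*2358 + 805
2358 = 2*805 + 748
805 = 1*748 + 57
748 = 13*57 + 7
57 = 8*7 + 1
7 = 7*1 + 0  (stop)
So 104785/7879 = [13; 3, 2, 1, 13, 8, 7].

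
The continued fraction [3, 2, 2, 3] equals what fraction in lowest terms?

Using pₖ = aₖpₖ₋₁ + pₖ₋₂ and qₖ = aₖqₖ₋₁ + qₖ₋₂:
  k=0: a=3, p=3, q=1
  k=1: a=2, p=7, q=2
  k=2: a=2, p=17, q=5
  k=3: a=3, p=58, q=17

58/17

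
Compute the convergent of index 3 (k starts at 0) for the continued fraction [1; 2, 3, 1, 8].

13/9

Using pₖ = aₖpₖ₋₁ + pₖ₋₂, qₖ = aₖqₖ₋₁ + qₖ₋₂ (with p₋₁=1, p₋₂=0, q₋₁=0, q₋₂=1):
  k=0: a=1, p=1, q=1
  k=1: a=2, p=3, q=2
  k=2: a=3, p=10, q=7
  k=3: a=1, p=13, q=9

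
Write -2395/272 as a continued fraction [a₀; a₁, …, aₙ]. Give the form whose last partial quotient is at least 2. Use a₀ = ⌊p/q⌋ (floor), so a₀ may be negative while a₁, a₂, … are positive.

[-9; 5, 7, 1, 1, 3]

-2395 = -9*272 + 53
272 = 5*53 + 7
53 = 7*7 + 4
7 = 1*4 + 3
4 = 1*3 + 1
3 = 3*1 + 0  (stop)
So -2395/272 = [-9; 5, 7, 1, 1, 3].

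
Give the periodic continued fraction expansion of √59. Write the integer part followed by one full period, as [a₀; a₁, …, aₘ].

[7; 1, 2, 7, 2, 1, 14]

a₀ = ⌊√59⌋ = 7.
With m₀=0, d₀=1 and mₖ₊₁ = dₖaₖ − mₖ, dₖ₊₁ = (n − mₖ₊₁²)/dₖ, aₖ₊₁ = ⌊(a₀+mₖ₊₁)/dₖ₊₁⌋:
  k=1: m=7, d=10, a=1
  k=2: m=3, d=5, a=2
  k=3: m=7, d=2, a=7
  k=4: m=7, d=5, a=2
  k=5: m=3, d=10, a=1
  k=6: m=7, d=1, a=14
d=1 and a=2a₀=14 at k=6, so the next step gives (m, d) = (7, 10) again — its k=1 value — and the period has length 6.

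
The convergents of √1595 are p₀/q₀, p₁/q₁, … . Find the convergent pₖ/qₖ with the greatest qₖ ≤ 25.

639/16

√1595 = [39; 1, 14, 1, 78, …] (period length 4).
Convergents:
  p_0/q_0 = 39/1
  p_1/q_1 = 40/1
  p_2/q_2 = 599/15
  p_3/q_3 = 639/16
  p_4/q_4 = 50441/1263
q_3 = 16 ≤ 25 < 1263 = q_4, so the answer is 639/16.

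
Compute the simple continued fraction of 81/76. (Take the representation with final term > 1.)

[1; 15, 5]

81 = 1*76 + 5
76 = 15*5 + 1
5 = 5*1 + 0  (stop)
So 81/76 = [1; 15, 5].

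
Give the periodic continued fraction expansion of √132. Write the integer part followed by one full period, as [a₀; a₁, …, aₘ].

a₀ = ⌊√132⌋ = 11.

[11; 2, 22]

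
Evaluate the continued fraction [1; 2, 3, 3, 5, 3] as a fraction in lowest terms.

Using pₖ = aₖpₖ₋₁ + pₖ₋₂ and qₖ = aₖqₖ₋₁ + qₖ₋₂:
  k=0: a=1, p=1, q=1
  k=1: a=2, p=3, q=2
  k=2: a=3, p=10, q=7
  k=3: a=3, p=33, q=23
  k=4: a=5, p=175, q=122
  k=5: a=3, p=558, q=389

558/389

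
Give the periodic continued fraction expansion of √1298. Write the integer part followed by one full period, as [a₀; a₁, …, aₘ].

[36; 36, 72]

a₀ = ⌊√1298⌋ = 36.
With m₀=0, d₀=1 and mₖ₊₁ = dₖaₖ − mₖ, dₖ₊₁ = (n − mₖ₊₁²)/dₖ, aₖ₊₁ = ⌊(a₀+mₖ₊₁)/dₖ₊₁⌋:
  k=1: m=36, d=2, a=36
  k=2: m=36, d=1, a=72
d=1 and a=2a₀=72 at k=2, so the next step gives (m, d) = (36, 2) again — its k=1 value — and the period has length 2.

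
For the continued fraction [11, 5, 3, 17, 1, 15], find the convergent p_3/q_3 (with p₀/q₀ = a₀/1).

3099/277

Using pₖ = aₖpₖ₋₁ + pₖ₋₂, qₖ = aₖqₖ₋₁ + qₖ₋₂ (with p₋₁=1, p₋₂=0, q₋₁=0, q₋₂=1):
  k=0: a=11, p=11, q=1
  k=1: a=5, p=56, q=5
  k=2: a=3, p=179, q=16
  k=3: a=17, p=3099, q=277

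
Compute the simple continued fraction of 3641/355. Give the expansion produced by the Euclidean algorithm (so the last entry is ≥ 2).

[10; 3, 1, 9, 9]

3641 = 10*355 + 91
355 = 3*91 + 82
91 = 1*82 + 9
82 = 9*9 + 1
9 = 9*1 + 0  (stop)
So 3641/355 = [10; 3, 1, 9, 9].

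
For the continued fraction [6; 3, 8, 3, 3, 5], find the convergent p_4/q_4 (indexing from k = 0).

Using pₖ = aₖpₖ₋₁ + pₖ₋₂, qₖ = aₖqₖ₋₁ + qₖ₋₂ (with p₋₁=1, p₋₂=0, q₋₁=0, q₋₂=1):
  k=0: a=6, p=6, q=1
  k=1: a=3, p=19, q=3
  k=2: a=8, p=158, q=25
  k=3: a=3, p=493, q=78
  k=4: a=3, p=1637, q=259

1637/259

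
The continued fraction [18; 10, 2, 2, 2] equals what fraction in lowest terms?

Using pₖ = aₖpₖ₋₁ + pₖ₋₂ and qₖ = aₖqₖ₋₁ + qₖ₋₂:
  k=0: a=18, p=18, q=1
  k=1: a=10, p=181, q=10
  k=2: a=2, p=380, q=21
  k=3: a=2, p=941, q=52
  k=4: a=2, p=2262, q=125

2262/125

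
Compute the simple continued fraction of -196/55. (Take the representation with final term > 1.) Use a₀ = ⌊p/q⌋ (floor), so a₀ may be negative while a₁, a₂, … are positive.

[-4; 2, 3, 2, 3]

-196 = -4*55 + 24
55 = 2*24 + 7
24 = 3*7 + 3
7 = 2*3 + 1
3 = 3*1 + 0  (stop)
So -196/55 = [-4; 2, 3, 2, 3].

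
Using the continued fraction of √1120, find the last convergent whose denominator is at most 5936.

126001/3765

√1120 = [33; 2, 6, 1, 15, 1, 6, 2, 66, …] (period length 8).
Convergents:
  p_0/q_0 = 33/1
  p_1/q_1 = 67/2
  p_2/q_2 = 435/13
  p_3/q_3 = 502/15
  p_4/q_4 = 7965/238
  p_5/q_5 = 8467/253
  p_6/q_6 = 58767/1756
  p_7/q_7 = 126001/3765
  p_8/q_8 = 8374833/250246
q_7 = 3765 ≤ 5936 < 250246 = q_8, so the answer is 126001/3765.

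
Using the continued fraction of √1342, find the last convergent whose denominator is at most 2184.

79824/2179

√1342 = [36; 1, 1, 1, 2, 1, 1, 1, 72, …] (period length 8).
Convergents:
  p_0/q_0 = 36/1
  p_1/q_1 = 37/1
  p_2/q_2 = 73/2
  p_3/q_3 = 110/3
  p_4/q_4 = 293/8
  p_5/q_5 = 403/11
  p_6/q_6 = 696/19
  p_7/q_7 = 1099/30
  p_8/q_8 = 79824/2179
  p_9/q_9 = 80923/2209
q_8 = 2179 ≤ 2184 < 2209 = q_9, so the answer is 79824/2179.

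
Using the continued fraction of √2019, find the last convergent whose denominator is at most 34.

√2019 = [44; 1, 13, 1, 88, …] (period length 4).
Convergents:
  p_0/q_0 = 44/1
  p_1/q_1 = 45/1
  p_2/q_2 = 629/14
  p_3/q_3 = 674/15
  p_4/q_4 = 59941/1334
q_3 = 15 ≤ 34 < 1334 = q_4, so the answer is 674/15.

674/15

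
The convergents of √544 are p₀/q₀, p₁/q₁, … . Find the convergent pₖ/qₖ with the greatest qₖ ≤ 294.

√544 = [23; 3, 11, 3, 46, …] (period length 4).
Convergents:
  p_0/q_0 = 23/1
  p_1/q_1 = 70/3
  p_2/q_2 = 793/34
  p_3/q_3 = 2449/105
  p_4/q_4 = 113447/4864
q_3 = 105 ≤ 294 < 4864 = q_4, so the answer is 2449/105.

2449/105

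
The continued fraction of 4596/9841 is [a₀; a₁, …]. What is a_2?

7

4596 = 0·9841 + 4596   →  a_0 = 0
9841 = 2·4596 + 649   →  a_1 = 2
4596 = 7·649 + 53   →  a_2 = 7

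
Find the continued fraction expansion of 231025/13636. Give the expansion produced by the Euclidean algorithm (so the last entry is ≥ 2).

[16; 1, 16, 3, 16, 16]

231025 = 16·13636 + 12849
13636 = 1·12849 + 787
12849 = 16·787 + 257
787 = 3·257 + 16
257 = 16·16 + 1
16 = 16·1 + 0  (stop)
So 231025/13636 = [16; 1, 16, 3, 16, 16].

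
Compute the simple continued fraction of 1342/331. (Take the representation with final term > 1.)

1342 = 4·331 + 18
331 = 18·18 + 7
18 = 2·7 + 4
7 = 1·4 + 3
4 = 1·3 + 1
3 = 3·1 + 0  (stop)
So 1342/331 = [4; 18, 2, 1, 1, 3].

[4; 18, 2, 1, 1, 3]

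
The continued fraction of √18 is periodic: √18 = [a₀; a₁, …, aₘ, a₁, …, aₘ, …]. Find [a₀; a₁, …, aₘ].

[4; 4, 8]

a₀ = ⌊√18⌋ = 4.
With m₀=0, d₀=1 and mₖ₊₁ = dₖaₖ − mₖ, dₖ₊₁ = (n − mₖ₊₁²)/dₖ, aₖ₊₁ = ⌊(a₀+mₖ₊₁)/dₖ₊₁⌋:
  k=1: m=4, d=2, a=4
  k=2: m=4, d=1, a=8
d=1 and a=2a₀=8 at k=2, so the next step gives (m, d) = (4, 2) again — its k=1 value — and the period has length 2.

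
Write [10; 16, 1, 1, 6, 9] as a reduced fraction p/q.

19799/1968

Using pₖ = aₖpₖ₋₁ + pₖ₋₂ and qₖ = aₖqₖ₋₁ + qₖ₋₂:
  k=0: a=10, p=10, q=1
  k=1: a=16, p=161, q=16
  k=2: a=1, p=171, q=17
  k=3: a=1, p=332, q=33
  k=4: a=6, p=2163, q=215
  k=5: a=9, p=19799, q=1968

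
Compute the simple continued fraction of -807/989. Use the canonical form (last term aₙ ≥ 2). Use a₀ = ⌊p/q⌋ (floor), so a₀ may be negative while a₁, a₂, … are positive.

[-1; 5, 2, 3, 3, 2, 3]

-807 = -1×989 + 182
989 = 5×182 + 79
182 = 2×79 + 24
79 = 3×24 + 7
24 = 3×7 + 3
7 = 2×3 + 1
3 = 3×1 + 0  (stop)
So -807/989 = [-1; 5, 2, 3, 3, 2, 3].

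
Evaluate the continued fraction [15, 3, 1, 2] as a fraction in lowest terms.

168/11

Using pₖ = aₖpₖ₋₁ + pₖ₋₂ and qₖ = aₖqₖ₋₁ + qₖ₋₂:
  k=0: a=15, p=15, q=1
  k=1: a=3, p=46, q=3
  k=2: a=1, p=61, q=4
  k=3: a=2, p=168, q=11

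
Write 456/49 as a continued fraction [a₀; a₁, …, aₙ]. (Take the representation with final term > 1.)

[9; 3, 3, 1, 3]

456 = 9*49 + 15
49 = 3*15 + 4
15 = 3*4 + 3
4 = 1*3 + 1
3 = 3*1 + 0  (stop)
So 456/49 = [9; 3, 3, 1, 3].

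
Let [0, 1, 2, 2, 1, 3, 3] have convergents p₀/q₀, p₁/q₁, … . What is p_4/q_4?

Using pₖ = aₖpₖ₋₁ + pₖ₋₂, qₖ = aₖqₖ₋₁ + qₖ₋₂ (with p₋₁=1, p₋₂=0, q₋₁=0, q₋₂=1):
  k=0: a=0, p=0, q=1
  k=1: a=1, p=1, q=1
  k=2: a=2, p=2, q=3
  k=3: a=2, p=5, q=7
  k=4: a=1, p=7, q=10

7/10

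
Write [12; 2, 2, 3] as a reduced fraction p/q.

Fold from the inside: start with 3/1.
  2 + 1/3 = 7/3
  2 + 3/7 = 17/7
  12 + 7/17 = 211/17

211/17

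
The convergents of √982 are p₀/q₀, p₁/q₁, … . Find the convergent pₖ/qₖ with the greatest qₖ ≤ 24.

94/3

√982 = [31; 2, 1, 30, 1, 2, 62, …] (period length 6).
Convergents:
  p_0/q_0 = 31/1
  p_1/q_1 = 63/2
  p_2/q_2 = 94/3
  p_3/q_3 = 2883/92
q_2 = 3 ≤ 24 < 92 = q_3, so the answer is 94/3.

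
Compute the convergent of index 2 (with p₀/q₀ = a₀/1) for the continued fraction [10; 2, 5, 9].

115/11

Using pₖ = aₖpₖ₋₁ + pₖ₋₂, qₖ = aₖqₖ₋₁ + qₖ₋₂ (with p₋₁=1, p₋₂=0, q₋₁=0, q₋₂=1):
  k=0: a=10, p=10, q=1
  k=1: a=2, p=21, q=2
  k=2: a=5, p=115, q=11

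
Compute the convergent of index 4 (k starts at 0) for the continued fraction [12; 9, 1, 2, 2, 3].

Using pₖ = aₖpₖ₋₁ + pₖ₋₂, qₖ = aₖqₖ₋₁ + qₖ₋₂ (with p₋₁=1, p₋₂=0, q₋₁=0, q₋₂=1):
  k=0: a=12, p=12, q=1
  k=1: a=9, p=109, q=9
  k=2: a=1, p=121, q=10
  k=3: a=2, p=351, q=29
  k=4: a=2, p=823, q=68

823/68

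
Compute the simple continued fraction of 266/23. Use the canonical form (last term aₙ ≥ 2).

[11; 1, 1, 3, 3]

266 = 11×23 + 13
23 = 1×13 + 10
13 = 1×10 + 3
10 = 3×3 + 1
3 = 3×1 + 0  (stop)
So 266/23 = [11; 1, 1, 3, 3].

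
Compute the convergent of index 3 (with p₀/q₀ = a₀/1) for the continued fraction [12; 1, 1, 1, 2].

38/3

Using pₖ = aₖpₖ₋₁ + pₖ₋₂, qₖ = aₖqₖ₋₁ + qₖ₋₂ (with p₋₁=1, p₋₂=0, q₋₁=0, q₋₂=1):
  k=0: a=12, p=12, q=1
  k=1: a=1, p=13, q=1
  k=2: a=1, p=25, q=2
  k=3: a=1, p=38, q=3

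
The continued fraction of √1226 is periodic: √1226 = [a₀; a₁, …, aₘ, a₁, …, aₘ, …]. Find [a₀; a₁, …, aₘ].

a₀ = ⌊√1226⌋ = 35.

[35; 70]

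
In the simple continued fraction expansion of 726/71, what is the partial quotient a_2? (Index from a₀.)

726 = 10·71 + 16   →  a_0 = 10
71 = 4·16 + 7   →  a_1 = 4
16 = 2·7 + 2   →  a_2 = 2

2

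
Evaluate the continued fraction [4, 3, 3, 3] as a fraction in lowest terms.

Fold from the inside: start with 3/1.
  3 + 1/3 = 10/3
  3 + 3/10 = 33/10
  4 + 10/33 = 142/33

142/33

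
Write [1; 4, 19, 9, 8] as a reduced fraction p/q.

7048/5653

Fold from the inside: start with 8/1.
  9 + 1/8 = 73/8
  19 + 8/73 = 1395/73
  4 + 73/1395 = 5653/1395
  1 + 1395/5653 = 7048/5653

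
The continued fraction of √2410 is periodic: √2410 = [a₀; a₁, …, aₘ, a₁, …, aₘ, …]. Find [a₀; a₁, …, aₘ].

[49; 10, 1, 8, 1, 10, 98]

a₀ = ⌊√2410⌋ = 49.
With m₀=0, d₀=1 and mₖ₊₁ = dₖaₖ − mₖ, dₖ₊₁ = (n − mₖ₊₁²)/dₖ, aₖ₊₁ = ⌊(a₀+mₖ₊₁)/dₖ₊₁⌋:
  k=1: m=49, d=9, a=10
  k=2: m=41, d=81, a=1
  k=3: m=40, d=10, a=8
  k=4: m=40, d=81, a=1
  k=5: m=41, d=9, a=10
  k=6: m=49, d=1, a=98
d=1 and a=2a₀=98 at k=6, so the next step gives (m, d) = (49, 9) again — its k=1 value — and the period has length 6.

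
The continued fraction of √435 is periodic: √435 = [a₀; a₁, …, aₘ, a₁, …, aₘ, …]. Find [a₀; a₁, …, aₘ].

[20; 1, 5, 1, 40]

a₀ = ⌊√435⌋ = 20.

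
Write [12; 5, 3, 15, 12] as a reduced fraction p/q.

Fold from the inside: start with 12/1.
  15 + 1/12 = 181/12
  3 + 12/181 = 555/181
  5 + 181/555 = 2956/555
  12 + 555/2956 = 36027/2956

36027/2956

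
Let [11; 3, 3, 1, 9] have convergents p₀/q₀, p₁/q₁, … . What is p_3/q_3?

Using pₖ = aₖpₖ₋₁ + pₖ₋₂, qₖ = aₖqₖ₋₁ + qₖ₋₂ (with p₋₁=1, p₋₂=0, q₋₁=0, q₋₂=1):
  k=0: a=11, p=11, q=1
  k=1: a=3, p=34, q=3
  k=2: a=3, p=113, q=10
  k=3: a=1, p=147, q=13

147/13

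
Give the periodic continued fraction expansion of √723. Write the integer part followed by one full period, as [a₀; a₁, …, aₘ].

a₀ = ⌊√723⌋ = 26.

[26; 1, 7, 1, 52]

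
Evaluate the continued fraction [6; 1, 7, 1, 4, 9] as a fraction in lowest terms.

2789/405

Using pₖ = aₖpₖ₋₁ + pₖ₋₂ and qₖ = aₖqₖ₋₁ + qₖ₋₂:
  k=0: a=6, p=6, q=1
  k=1: a=1, p=7, q=1
  k=2: a=7, p=55, q=8
  k=3: a=1, p=62, q=9
  k=4: a=4, p=303, q=44
  k=5: a=9, p=2789, q=405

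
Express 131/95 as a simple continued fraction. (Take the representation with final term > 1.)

[1; 2, 1, 1, 1, 3, 3]

131 = 1×95 + 36
95 = 2×36 + 23
36 = 1×23 + 13
23 = 1×13 + 10
13 = 1×10 + 3
10 = 3×3 + 1
3 = 3×1 + 0  (stop)
So 131/95 = [1; 2, 1, 1, 1, 3, 3].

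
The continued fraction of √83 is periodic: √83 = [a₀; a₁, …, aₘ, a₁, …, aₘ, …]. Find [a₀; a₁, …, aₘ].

a₀ = ⌊√83⌋ = 9.
With m₀=0, d₀=1 and mₖ₊₁ = dₖaₖ − mₖ, dₖ₊₁ = (n − mₖ₊₁²)/dₖ, aₖ₊₁ = ⌊(a₀+mₖ₊₁)/dₖ₊₁⌋:
  k=1: m=9, d=2, a=9
  k=2: m=9, d=1, a=18
d=1 and a=2a₀=18 at k=2, so the next step gives (m, d) = (9, 2) again — its k=1 value — and the period has length 2.

[9; 9, 18]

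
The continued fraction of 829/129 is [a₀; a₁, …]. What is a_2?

829 = 6·129 + 55   →  a_0 = 6
129 = 2·55 + 19   →  a_1 = 2
55 = 2·19 + 17   →  a_2 = 2

2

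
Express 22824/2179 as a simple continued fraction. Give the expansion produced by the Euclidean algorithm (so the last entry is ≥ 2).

22824 = 10×2179 + 1034
2179 = 2×1034 + 111
1034 = 9×111 + 35
111 = 3×35 + 6
35 = 5×6 + 5
6 = 1×5 + 1
5 = 5×1 + 0  (stop)
So 22824/2179 = [10; 2, 9, 3, 5, 1, 5].

[10; 2, 9, 3, 5, 1, 5]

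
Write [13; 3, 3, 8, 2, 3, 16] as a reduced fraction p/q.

Using pₖ = aₖpₖ₋₁ + pₖ₋₂ and qₖ = aₖqₖ₋₁ + qₖ₋₂:
  k=0: a=13, p=13, q=1
  k=1: a=3, p=40, q=3
  k=2: a=3, p=133, q=10
  k=3: a=8, p=1104, q=83
  k=4: a=2, p=2341, q=176
  k=5: a=3, p=8127, q=611
  k=6: a=16, p=132373, q=9952

132373/9952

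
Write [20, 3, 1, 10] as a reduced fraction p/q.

Fold from the inside: start with 10/1.
  1 + 1/10 = 11/10
  3 + 10/11 = 43/11
  20 + 11/43 = 871/43

871/43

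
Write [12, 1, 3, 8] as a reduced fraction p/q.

Using pₖ = aₖpₖ₋₁ + pₖ₋₂ and qₖ = aₖqₖ₋₁ + qₖ₋₂:
  k=0: a=12, p=12, q=1
  k=1: a=1, p=13, q=1
  k=2: a=3, p=51, q=4
  k=3: a=8, p=421, q=33

421/33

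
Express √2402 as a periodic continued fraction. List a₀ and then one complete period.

[49; 98]

a₀ = ⌊√2402⌋ = 49.
With m₀=0, d₀=1 and mₖ₊₁ = dₖaₖ − mₖ, dₖ₊₁ = (n − mₖ₊₁²)/dₖ, aₖ₊₁ = ⌊(a₀+mₖ₊₁)/dₖ₊₁⌋:
  k=1: m=49, d=1, a=98
d=1 and a=2a₀=98 at k=1, so the next step gives (m, d) = (49, 1) again — its k=1 value — and the period has length 1.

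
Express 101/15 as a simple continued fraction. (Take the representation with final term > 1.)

101 = 6×15 + 11
15 = 1×11 + 4
11 = 2×4 + 3
4 = 1×3 + 1
3 = 3×1 + 0  (stop)
So 101/15 = [6; 1, 2, 1, 3].

[6; 1, 2, 1, 3]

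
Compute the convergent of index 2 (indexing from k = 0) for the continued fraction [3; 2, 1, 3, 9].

10/3

Using pₖ = aₖpₖ₋₁ + pₖ₋₂, qₖ = aₖqₖ₋₁ + qₖ₋₂ (with p₋₁=1, p₋₂=0, q₋₁=0, q₋₂=1):
  k=0: a=3, p=3, q=1
  k=1: a=2, p=7, q=2
  k=2: a=1, p=10, q=3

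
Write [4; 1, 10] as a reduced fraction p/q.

Fold from the inside: start with 10/1.
  1 + 1/10 = 11/10
  4 + 10/11 = 54/11

54/11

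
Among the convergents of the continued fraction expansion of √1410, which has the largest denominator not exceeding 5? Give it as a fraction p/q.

75/2

√1410 = [37; 1, 1, 4, 1, 1, 74, …] (period length 6).
Convergents:
  p_0/q_0 = 37/1
  p_1/q_1 = 38/1
  p_2/q_2 = 75/2
  p_3/q_3 = 338/9
q_2 = 2 ≤ 5 < 9 = q_3, so the answer is 75/2.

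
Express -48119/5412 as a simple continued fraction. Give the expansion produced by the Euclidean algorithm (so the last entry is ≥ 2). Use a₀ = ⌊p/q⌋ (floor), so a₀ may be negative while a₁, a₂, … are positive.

-48119 = -9×5412 + 589
5412 = 9×589 + 111
589 = 5×111 + 34
111 = 3×34 + 9
34 = 3×9 + 7
9 = 1×7 + 2
7 = 3×2 + 1
2 = 2×1 + 0  (stop)
So -48119/5412 = [-9; 9, 5, 3, 3, 1, 3, 2].

[-9; 9, 5, 3, 3, 1, 3, 2]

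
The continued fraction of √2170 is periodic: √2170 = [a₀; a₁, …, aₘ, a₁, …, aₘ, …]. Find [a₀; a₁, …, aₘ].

a₀ = ⌊√2170⌋ = 46.
With m₀=0, d₀=1 and mₖ₊₁ = dₖaₖ − mₖ, dₖ₊₁ = (n − mₖ₊₁²)/dₖ, aₖ₊₁ = ⌊(a₀+mₖ₊₁)/dₖ₊₁⌋:
  k=1: m=46, d=54, a=1
  k=2: m=8, d=39, a=1
  k=3: m=31, d=31, a=2
  k=4: m=31, d=39, a=1
  k=5: m=8, d=54, a=1
  k=6: m=46, d=1, a=92
d=1 and a=2a₀=92 at k=6, so the next step gives (m, d) = (46, 54) again — its k=1 value — and the period has length 6.

[46; 1, 1, 2, 1, 1, 92]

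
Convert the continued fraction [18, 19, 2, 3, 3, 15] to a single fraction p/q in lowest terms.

123490/6841

Using pₖ = aₖpₖ₋₁ + pₖ₋₂ and qₖ = aₖqₖ₋₁ + qₖ₋₂:
  k=0: a=18, p=18, q=1
  k=1: a=19, p=343, q=19
  k=2: a=2, p=704, q=39
  k=3: a=3, p=2455, q=136
  k=4: a=3, p=8069, q=447
  k=5: a=15, p=123490, q=6841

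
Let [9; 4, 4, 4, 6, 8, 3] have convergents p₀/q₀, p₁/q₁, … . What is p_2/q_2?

157/17

Using pₖ = aₖpₖ₋₁ + pₖ₋₂, qₖ = aₖqₖ₋₁ + qₖ₋₂ (with p₋₁=1, p₋₂=0, q₋₁=0, q₋₂=1):
  k=0: a=9, p=9, q=1
  k=1: a=4, p=37, q=4
  k=2: a=4, p=157, q=17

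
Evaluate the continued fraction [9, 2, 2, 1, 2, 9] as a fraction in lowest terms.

1677/178

Using pₖ = aₖpₖ₋₁ + pₖ₋₂ and qₖ = aₖqₖ₋₁ + qₖ₋₂:
  k=0: a=9, p=9, q=1
  k=1: a=2, p=19, q=2
  k=2: a=2, p=47, q=5
  k=3: a=1, p=66, q=7
  k=4: a=2, p=179, q=19
  k=5: a=9, p=1677, q=178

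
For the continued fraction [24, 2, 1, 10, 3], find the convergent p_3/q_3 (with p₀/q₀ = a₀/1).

779/32

Using pₖ = aₖpₖ₋₁ + pₖ₋₂, qₖ = aₖqₖ₋₁ + qₖ₋₂ (with p₋₁=1, p₋₂=0, q₋₁=0, q₋₂=1):
  k=0: a=24, p=24, q=1
  k=1: a=2, p=49, q=2
  k=2: a=1, p=73, q=3
  k=3: a=10, p=779, q=32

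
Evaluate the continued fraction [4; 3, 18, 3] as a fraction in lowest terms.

727/168

Fold from the inside: start with 3/1.
  18 + 1/3 = 55/3
  3 + 3/55 = 168/55
  4 + 55/168 = 727/168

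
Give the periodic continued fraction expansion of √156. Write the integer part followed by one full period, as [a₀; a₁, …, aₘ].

a₀ = ⌊√156⌋ = 12.
With m₀=0, d₀=1 and mₖ₊₁ = dₖaₖ − mₖ, dₖ₊₁ = (n − mₖ₊₁²)/dₖ, aₖ₊₁ = ⌊(a₀+mₖ₊₁)/dₖ₊₁⌋:
  k=1: m=12, d=12, a=2
  k=2: m=12, d=1, a=24
d=1 and a=2a₀=24 at k=2, so the next step gives (m, d) = (12, 12) again — its k=1 value — and the period has length 2.

[12; 2, 24]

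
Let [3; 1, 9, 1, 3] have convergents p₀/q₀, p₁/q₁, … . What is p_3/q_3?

Using pₖ = aₖpₖ₋₁ + pₖ₋₂, qₖ = aₖqₖ₋₁ + qₖ₋₂ (with p₋₁=1, p₋₂=0, q₋₁=0, q₋₂=1):
  k=0: a=3, p=3, q=1
  k=1: a=1, p=4, q=1
  k=2: a=9, p=39, q=10
  k=3: a=1, p=43, q=11

43/11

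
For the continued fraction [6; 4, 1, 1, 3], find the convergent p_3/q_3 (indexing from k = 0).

56/9

Using pₖ = aₖpₖ₋₁ + pₖ₋₂, qₖ = aₖqₖ₋₁ + qₖ₋₂ (with p₋₁=1, p₋₂=0, q₋₁=0, q₋₂=1):
  k=0: a=6, p=6, q=1
  k=1: a=4, p=25, q=4
  k=2: a=1, p=31, q=5
  k=3: a=1, p=56, q=9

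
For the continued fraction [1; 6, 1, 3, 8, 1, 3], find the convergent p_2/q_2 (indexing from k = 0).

8/7

Using pₖ = aₖpₖ₋₁ + pₖ₋₂, qₖ = aₖqₖ₋₁ + qₖ₋₂ (with p₋₁=1, p₋₂=0, q₋₁=0, q₋₂=1):
  k=0: a=1, p=1, q=1
  k=1: a=6, p=7, q=6
  k=2: a=1, p=8, q=7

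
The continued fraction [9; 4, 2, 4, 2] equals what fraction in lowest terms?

821/89

Fold from the inside: start with 2/1.
  4 + 1/2 = 9/2
  2 + 2/9 = 20/9
  4 + 9/20 = 89/20
  9 + 20/89 = 821/89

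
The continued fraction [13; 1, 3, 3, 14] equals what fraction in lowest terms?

Using pₖ = aₖpₖ₋₁ + pₖ₋₂ and qₖ = aₖqₖ₋₁ + qₖ₋₂:
  k=0: a=13, p=13, q=1
  k=1: a=1, p=14, q=1
  k=2: a=3, p=55, q=4
  k=3: a=3, p=179, q=13
  k=4: a=14, p=2561, q=186

2561/186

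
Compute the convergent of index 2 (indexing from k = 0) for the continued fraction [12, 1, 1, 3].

Using pₖ = aₖpₖ₋₁ + pₖ₋₂, qₖ = aₖqₖ₋₁ + qₖ₋₂ (with p₋₁=1, p₋₂=0, q₋₁=0, q₋₂=1):
  k=0: a=12, p=12, q=1
  k=1: a=1, p=13, q=1
  k=2: a=1, p=25, q=2

25/2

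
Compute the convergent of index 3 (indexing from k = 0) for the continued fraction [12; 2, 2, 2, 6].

149/12

Using pₖ = aₖpₖ₋₁ + pₖ₋₂, qₖ = aₖqₖ₋₁ + qₖ₋₂ (with p₋₁=1, p₋₂=0, q₋₁=0, q₋₂=1):
  k=0: a=12, p=12, q=1
  k=1: a=2, p=25, q=2
  k=2: a=2, p=62, q=5
  k=3: a=2, p=149, q=12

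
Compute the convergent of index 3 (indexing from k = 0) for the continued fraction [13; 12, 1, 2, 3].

Using pₖ = aₖpₖ₋₁ + pₖ₋₂, qₖ = aₖqₖ₋₁ + qₖ₋₂ (with p₋₁=1, p₋₂=0, q₋₁=0, q₋₂=1):
  k=0: a=13, p=13, q=1
  k=1: a=12, p=157, q=12
  k=2: a=1, p=170, q=13
  k=3: a=2, p=497, q=38

497/38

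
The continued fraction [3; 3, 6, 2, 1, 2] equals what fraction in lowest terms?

534/161

Fold from the inside: start with 2/1.
  1 + 1/2 = 3/2
  2 + 2/3 = 8/3
  6 + 3/8 = 51/8
  3 + 8/51 = 161/51
  3 + 51/161 = 534/161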